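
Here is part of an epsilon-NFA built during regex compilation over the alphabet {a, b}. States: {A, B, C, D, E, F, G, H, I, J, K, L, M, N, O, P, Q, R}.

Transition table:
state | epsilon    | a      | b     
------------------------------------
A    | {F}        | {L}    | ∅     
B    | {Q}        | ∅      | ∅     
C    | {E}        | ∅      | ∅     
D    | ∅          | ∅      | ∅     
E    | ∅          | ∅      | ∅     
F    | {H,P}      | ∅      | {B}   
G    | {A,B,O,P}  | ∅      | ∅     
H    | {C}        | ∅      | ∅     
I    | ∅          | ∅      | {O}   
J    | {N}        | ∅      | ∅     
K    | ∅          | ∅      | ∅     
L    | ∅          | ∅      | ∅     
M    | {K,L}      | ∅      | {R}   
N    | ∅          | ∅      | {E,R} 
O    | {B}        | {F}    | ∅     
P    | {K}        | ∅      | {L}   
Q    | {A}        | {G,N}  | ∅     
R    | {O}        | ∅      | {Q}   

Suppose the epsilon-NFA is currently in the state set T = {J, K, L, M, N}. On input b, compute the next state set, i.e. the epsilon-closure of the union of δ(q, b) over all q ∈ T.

M on b → {R}.
N on b → {E, R}.
No b-transition from J, K, L.
Union after reading b: {E, R}.
Now take the epsilon-closure:
From R via epsilon: add O.
From O via epsilon: add B.
From B via epsilon: add Q.
From Q via epsilon: add A.
From A via epsilon: add F.
From F via epsilon: add H, P.
From H via epsilon: add C.
From P via epsilon: add K.
No new states can be added; the closed set is {A, B, C, E, F, H, K, O, P, Q, R}.

{A, B, C, E, F, H, K, O, P, Q, R}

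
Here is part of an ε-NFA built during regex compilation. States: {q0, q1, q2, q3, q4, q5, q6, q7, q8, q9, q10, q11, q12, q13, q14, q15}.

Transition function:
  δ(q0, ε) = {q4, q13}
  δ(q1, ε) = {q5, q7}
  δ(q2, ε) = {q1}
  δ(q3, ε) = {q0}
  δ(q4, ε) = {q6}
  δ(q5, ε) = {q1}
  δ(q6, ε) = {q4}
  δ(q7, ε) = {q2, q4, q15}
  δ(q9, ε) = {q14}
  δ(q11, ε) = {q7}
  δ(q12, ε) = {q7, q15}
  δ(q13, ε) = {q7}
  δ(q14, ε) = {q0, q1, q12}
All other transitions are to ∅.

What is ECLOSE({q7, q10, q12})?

Start with {q7, q10, q12}.
From q7 via ε: add q2, q4, q15.
From q2 via ε: add q1.
From q4 via ε: add q6.
From q1 via ε: add q5.
No new states can be added; the closed set is {q1, q2, q4, q5, q6, q7, q10, q12, q15}.

{q1, q2, q4, q5, q6, q7, q10, q12, q15}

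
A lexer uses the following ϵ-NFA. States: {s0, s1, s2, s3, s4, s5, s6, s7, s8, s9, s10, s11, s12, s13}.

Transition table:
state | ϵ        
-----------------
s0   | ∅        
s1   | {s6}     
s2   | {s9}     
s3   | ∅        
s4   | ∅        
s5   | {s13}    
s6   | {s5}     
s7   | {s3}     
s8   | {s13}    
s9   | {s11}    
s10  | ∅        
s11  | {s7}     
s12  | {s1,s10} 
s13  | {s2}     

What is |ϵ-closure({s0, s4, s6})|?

10

Start with {s0, s4, s6}.
From s6 via ϵ: add s5.
From s5 via ϵ: add s13.
From s13 via ϵ: add s2.
From s2 via ϵ: add s9.
From s9 via ϵ: add s11.
From s11 via ϵ: add s7.
From s7 via ϵ: add s3.
ϵ-closure = {s0, s2, s3, s4, s5, s6, s7, s9, s11, s13}, which has 10 states.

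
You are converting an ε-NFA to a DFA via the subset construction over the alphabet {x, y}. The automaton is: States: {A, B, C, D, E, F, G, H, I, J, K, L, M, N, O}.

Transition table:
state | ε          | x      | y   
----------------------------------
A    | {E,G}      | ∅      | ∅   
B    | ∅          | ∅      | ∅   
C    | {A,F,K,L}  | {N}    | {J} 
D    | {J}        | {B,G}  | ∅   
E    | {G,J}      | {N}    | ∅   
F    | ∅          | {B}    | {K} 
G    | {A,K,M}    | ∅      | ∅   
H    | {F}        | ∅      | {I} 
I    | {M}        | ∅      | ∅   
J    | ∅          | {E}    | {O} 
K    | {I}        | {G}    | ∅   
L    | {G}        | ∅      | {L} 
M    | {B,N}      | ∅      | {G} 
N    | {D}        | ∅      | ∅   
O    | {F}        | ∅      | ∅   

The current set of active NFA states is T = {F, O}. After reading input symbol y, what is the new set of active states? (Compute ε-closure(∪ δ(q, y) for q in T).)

F on y → {K}.
No y-transition from O.
Union after reading y: {K}.
Now take the ε-closure:
From K via ε: add I.
From I via ε: add M.
From M via ε: add B, N.
From N via ε: add D.
From D via ε: add J.
No new states can be added; the closed set is {B, D, I, J, K, M, N}.

{B, D, I, J, K, M, N}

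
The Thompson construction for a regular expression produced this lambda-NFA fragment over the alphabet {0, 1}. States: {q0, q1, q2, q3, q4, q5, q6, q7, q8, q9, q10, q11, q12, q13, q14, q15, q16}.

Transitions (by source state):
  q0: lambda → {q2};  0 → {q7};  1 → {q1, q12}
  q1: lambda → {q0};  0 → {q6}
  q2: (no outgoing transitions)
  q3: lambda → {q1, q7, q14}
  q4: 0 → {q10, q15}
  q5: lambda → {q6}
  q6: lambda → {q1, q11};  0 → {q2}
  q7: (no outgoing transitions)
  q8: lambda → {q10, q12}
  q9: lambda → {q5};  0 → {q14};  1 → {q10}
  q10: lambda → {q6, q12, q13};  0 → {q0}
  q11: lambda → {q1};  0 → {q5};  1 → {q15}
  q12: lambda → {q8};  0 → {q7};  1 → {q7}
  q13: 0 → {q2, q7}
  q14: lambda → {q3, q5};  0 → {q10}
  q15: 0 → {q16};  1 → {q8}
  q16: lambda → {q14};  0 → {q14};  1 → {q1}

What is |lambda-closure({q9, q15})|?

Start with {q9, q15}.
From q9 via lambda: add q5.
From q5 via lambda: add q6.
From q6 via lambda: add q1, q11.
From q1 via lambda: add q0.
From q0 via lambda: add q2.
lambda-closure = {q0, q1, q2, q5, q6, q9, q11, q15}, which has 8 states.

8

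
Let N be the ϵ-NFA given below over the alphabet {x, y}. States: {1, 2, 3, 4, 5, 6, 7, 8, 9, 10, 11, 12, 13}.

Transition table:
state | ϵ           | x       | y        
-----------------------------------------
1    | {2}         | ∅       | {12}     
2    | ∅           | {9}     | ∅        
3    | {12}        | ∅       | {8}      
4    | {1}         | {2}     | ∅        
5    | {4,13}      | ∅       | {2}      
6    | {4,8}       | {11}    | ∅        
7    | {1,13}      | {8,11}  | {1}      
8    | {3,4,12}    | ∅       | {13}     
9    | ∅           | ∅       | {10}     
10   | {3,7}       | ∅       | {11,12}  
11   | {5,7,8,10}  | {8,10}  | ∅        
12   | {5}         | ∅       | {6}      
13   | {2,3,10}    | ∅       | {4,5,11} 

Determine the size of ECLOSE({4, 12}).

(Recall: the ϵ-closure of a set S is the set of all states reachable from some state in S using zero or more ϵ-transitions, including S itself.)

9

Start with {4, 12}.
From 4 via ϵ: add 1.
From 12 via ϵ: add 5.
From 1 via ϵ: add 2.
From 5 via ϵ: add 13.
From 13 via ϵ: add 3, 10.
From 10 via ϵ: add 7.
ϵ-closure = {1, 2, 3, 4, 5, 7, 10, 12, 13}, which has 9 states.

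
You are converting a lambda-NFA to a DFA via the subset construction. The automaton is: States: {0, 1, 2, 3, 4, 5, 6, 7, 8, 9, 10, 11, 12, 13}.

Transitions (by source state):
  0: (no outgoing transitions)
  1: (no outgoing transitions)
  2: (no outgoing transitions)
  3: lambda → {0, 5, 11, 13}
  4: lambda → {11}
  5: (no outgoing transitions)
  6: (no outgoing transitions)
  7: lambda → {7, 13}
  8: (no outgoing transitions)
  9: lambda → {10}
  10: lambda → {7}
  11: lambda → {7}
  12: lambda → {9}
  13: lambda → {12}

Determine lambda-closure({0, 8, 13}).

{0, 7, 8, 9, 10, 12, 13}

Start with {0, 8, 13}.
From 13 via lambda: add 12.
From 12 via lambda: add 9.
From 9 via lambda: add 10.
From 10 via lambda: add 7.
No new states can be added; the closed set is {0, 7, 8, 9, 10, 12, 13}.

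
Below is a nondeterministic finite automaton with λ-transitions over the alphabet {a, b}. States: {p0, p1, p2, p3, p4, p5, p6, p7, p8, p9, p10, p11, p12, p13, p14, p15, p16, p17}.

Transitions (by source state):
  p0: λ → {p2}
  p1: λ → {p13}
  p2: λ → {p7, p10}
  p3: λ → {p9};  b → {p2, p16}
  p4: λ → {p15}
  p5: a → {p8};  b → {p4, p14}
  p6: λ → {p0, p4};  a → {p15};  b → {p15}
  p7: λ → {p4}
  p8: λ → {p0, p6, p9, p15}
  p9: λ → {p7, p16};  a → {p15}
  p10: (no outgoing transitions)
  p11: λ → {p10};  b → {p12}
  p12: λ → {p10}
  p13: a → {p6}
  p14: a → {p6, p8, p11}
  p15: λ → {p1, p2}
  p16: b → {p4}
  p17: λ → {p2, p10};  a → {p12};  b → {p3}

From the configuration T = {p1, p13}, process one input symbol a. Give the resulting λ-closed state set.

{p0, p1, p2, p4, p6, p7, p10, p13, p15}

p13 on a → {p6}.
No a-transition from p1.
Union after reading a: {p6}.
Now take the λ-closure:
From p6 via λ: add p0, p4.
From p0 via λ: add p2.
From p4 via λ: add p15.
From p2 via λ: add p7, p10.
From p15 via λ: add p1.
From p1 via λ: add p13.
No new states can be added; the closed set is {p0, p1, p2, p4, p6, p7, p10, p13, p15}.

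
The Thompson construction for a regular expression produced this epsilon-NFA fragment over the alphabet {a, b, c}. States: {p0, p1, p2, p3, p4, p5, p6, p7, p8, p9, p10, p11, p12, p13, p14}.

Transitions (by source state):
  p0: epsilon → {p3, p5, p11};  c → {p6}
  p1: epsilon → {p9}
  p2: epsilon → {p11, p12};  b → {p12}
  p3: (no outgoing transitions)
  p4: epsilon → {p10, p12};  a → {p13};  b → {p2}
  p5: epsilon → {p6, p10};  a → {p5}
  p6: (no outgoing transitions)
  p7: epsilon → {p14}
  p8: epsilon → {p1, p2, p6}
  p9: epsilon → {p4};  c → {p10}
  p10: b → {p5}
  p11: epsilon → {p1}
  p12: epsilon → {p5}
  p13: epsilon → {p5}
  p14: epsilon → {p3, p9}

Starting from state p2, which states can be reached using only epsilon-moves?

{p1, p2, p4, p5, p6, p9, p10, p11, p12}

Start with {p2}.
From p2 via epsilon: add p11, p12.
From p11 via epsilon: add p1.
From p12 via epsilon: add p5.
From p1 via epsilon: add p9.
From p5 via epsilon: add p6, p10.
From p9 via epsilon: add p4.
No new states can be added; the closed set is {p1, p2, p4, p5, p6, p9, p10, p11, p12}.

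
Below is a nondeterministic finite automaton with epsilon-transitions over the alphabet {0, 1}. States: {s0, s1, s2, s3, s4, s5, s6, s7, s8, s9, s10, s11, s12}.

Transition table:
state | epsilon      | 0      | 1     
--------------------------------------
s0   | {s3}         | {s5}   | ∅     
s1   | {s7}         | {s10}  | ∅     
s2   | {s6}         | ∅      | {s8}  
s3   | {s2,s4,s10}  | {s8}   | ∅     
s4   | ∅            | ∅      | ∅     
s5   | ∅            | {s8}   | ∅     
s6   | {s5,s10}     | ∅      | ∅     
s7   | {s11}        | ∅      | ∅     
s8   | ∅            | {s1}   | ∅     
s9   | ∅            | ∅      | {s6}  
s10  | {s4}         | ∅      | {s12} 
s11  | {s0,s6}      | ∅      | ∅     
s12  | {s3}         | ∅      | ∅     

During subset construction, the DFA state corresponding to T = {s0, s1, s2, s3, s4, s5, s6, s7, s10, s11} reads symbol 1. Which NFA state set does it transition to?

{s2, s3, s4, s5, s6, s8, s10, s12}

s2 on 1 → {s8}.
s10 on 1 → {s12}.
No 1-transition from s0, s1, s3, s4, s5, s6, s7, s11.
Union after reading 1: {s8, s12}.
Now take the epsilon-closure:
From s12 via epsilon: add s3.
From s3 via epsilon: add s2, s4, s10.
From s2 via epsilon: add s6.
From s6 via epsilon: add s5.
No new states can be added; the closed set is {s2, s3, s4, s5, s6, s8, s10, s12}.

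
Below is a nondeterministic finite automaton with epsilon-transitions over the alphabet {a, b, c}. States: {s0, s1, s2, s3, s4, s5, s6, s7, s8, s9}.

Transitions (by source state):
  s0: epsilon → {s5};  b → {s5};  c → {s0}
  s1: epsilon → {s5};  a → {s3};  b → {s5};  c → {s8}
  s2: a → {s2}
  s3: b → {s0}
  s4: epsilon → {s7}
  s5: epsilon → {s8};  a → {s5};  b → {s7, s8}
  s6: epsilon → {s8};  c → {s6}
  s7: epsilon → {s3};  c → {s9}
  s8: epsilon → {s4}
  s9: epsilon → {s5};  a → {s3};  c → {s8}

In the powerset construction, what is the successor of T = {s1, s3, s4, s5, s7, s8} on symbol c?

{s3, s4, s5, s7, s8, s9}

s1 on c → {s8}.
s7 on c → {s9}.
No c-transition from s3, s4, s5, s8.
Union after reading c: {s8, s9}.
Now take the epsilon-closure:
From s8 via epsilon: add s4.
From s9 via epsilon: add s5.
From s4 via epsilon: add s7.
From s7 via epsilon: add s3.
No new states can be added; the closed set is {s3, s4, s5, s7, s8, s9}.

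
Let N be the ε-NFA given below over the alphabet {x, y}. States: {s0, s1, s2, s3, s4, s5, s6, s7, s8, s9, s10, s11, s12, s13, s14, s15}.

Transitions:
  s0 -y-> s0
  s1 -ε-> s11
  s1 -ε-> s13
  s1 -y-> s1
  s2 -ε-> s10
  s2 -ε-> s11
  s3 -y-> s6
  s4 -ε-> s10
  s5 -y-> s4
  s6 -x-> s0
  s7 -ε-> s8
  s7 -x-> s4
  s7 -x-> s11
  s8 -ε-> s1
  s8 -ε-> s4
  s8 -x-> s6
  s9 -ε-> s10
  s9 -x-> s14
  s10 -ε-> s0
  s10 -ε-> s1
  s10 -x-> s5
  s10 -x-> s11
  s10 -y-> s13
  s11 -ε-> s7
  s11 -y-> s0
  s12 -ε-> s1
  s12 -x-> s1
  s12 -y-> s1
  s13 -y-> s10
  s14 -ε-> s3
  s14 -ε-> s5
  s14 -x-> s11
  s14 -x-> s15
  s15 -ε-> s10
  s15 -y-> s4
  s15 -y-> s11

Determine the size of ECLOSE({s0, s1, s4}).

8

Start with {s0, s1, s4}.
From s1 via ε: add s11, s13.
From s4 via ε: add s10.
From s11 via ε: add s7.
From s7 via ε: add s8.
ε-closure = {s0, s1, s4, s7, s8, s10, s11, s13}, which has 8 states.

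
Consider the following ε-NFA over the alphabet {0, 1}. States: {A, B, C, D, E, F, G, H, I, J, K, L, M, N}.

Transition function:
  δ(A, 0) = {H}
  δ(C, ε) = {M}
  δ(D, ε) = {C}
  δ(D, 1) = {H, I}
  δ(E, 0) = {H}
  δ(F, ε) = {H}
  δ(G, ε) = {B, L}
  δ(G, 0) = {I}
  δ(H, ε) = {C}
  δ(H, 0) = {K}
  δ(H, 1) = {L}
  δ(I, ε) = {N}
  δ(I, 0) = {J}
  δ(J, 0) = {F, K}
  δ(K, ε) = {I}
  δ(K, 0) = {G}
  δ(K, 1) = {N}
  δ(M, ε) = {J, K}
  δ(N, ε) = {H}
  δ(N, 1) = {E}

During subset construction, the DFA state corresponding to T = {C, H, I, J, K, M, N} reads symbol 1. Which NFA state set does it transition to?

{C, E, H, I, J, K, L, M, N}

H on 1 → {L}.
K on 1 → {N}.
N on 1 → {E}.
No 1-transition from C, I, J, M.
Union after reading 1: {E, L, N}.
Now take the ε-closure:
From N via ε: add H.
From H via ε: add C.
From C via ε: add M.
From M via ε: add J, K.
From K via ε: add I.
No new states can be added; the closed set is {C, E, H, I, J, K, L, M, N}.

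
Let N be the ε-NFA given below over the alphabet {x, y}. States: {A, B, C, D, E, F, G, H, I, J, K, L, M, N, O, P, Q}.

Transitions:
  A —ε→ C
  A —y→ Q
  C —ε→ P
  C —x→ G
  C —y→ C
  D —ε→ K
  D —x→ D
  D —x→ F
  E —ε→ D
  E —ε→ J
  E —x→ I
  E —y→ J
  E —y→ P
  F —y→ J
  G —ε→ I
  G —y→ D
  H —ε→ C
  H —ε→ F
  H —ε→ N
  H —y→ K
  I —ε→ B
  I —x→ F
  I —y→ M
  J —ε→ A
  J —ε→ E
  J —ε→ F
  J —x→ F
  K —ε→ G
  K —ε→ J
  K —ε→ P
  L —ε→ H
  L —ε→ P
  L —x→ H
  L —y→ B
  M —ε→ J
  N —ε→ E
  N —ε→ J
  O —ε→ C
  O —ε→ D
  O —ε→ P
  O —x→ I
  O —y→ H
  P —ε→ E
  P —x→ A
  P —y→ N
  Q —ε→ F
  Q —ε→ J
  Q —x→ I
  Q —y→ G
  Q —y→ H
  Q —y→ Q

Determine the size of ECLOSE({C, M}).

12

Start with {C, M}.
From C via ε: add P.
From M via ε: add J.
From J via ε: add A, E, F.
From E via ε: add D.
From D via ε: add K.
From K via ε: add G.
From G via ε: add I.
From I via ε: add B.
ε-closure = {A, B, C, D, E, F, G, I, J, K, M, P}, which has 12 states.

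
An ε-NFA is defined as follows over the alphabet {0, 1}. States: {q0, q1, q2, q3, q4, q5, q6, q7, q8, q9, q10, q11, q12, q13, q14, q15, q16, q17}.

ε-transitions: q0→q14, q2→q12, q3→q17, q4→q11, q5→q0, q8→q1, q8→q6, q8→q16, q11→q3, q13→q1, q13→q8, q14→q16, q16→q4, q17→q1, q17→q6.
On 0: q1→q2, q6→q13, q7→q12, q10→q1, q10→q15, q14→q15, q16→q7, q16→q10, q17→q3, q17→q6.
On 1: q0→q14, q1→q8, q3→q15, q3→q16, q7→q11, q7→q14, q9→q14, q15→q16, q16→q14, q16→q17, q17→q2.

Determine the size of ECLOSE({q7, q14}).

Start with {q7, q14}.
From q14 via ε: add q16.
From q16 via ε: add q4.
From q4 via ε: add q11.
From q11 via ε: add q3.
From q3 via ε: add q17.
From q17 via ε: add q1, q6.
ε-closure = {q1, q3, q4, q6, q7, q11, q14, q16, q17}, which has 9 states.

9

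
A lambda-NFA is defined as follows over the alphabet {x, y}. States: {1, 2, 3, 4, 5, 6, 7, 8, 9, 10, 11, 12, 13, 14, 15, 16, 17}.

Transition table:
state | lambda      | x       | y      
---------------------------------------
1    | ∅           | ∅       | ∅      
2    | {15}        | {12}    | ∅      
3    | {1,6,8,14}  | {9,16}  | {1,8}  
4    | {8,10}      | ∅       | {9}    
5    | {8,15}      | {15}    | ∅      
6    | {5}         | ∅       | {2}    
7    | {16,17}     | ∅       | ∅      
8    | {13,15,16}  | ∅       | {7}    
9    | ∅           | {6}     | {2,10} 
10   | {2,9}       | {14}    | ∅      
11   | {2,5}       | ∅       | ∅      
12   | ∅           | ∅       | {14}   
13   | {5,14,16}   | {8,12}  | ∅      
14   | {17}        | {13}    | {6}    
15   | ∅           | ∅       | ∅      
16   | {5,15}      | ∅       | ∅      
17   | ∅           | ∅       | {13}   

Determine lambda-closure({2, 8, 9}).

Start with {2, 8, 9}.
From 2 via lambda: add 15.
From 8 via lambda: add 13, 16.
From 13 via lambda: add 5, 14.
From 14 via lambda: add 17.
No new states can be added; the closed set is {2, 5, 8, 9, 13, 14, 15, 16, 17}.

{2, 5, 8, 9, 13, 14, 15, 16, 17}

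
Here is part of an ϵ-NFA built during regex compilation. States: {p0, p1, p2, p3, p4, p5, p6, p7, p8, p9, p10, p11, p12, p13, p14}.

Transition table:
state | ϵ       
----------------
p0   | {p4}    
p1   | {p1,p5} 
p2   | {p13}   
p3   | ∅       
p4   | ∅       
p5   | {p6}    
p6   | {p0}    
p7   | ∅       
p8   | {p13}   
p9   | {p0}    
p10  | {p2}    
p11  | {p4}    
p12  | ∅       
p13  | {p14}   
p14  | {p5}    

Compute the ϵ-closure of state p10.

Start with {p10}.
From p10 via ϵ: add p2.
From p2 via ϵ: add p13.
From p13 via ϵ: add p14.
From p14 via ϵ: add p5.
From p5 via ϵ: add p6.
From p6 via ϵ: add p0.
From p0 via ϵ: add p4.
No new states can be added; the closed set is {p0, p2, p4, p5, p6, p10, p13, p14}.

{p0, p2, p4, p5, p6, p10, p13, p14}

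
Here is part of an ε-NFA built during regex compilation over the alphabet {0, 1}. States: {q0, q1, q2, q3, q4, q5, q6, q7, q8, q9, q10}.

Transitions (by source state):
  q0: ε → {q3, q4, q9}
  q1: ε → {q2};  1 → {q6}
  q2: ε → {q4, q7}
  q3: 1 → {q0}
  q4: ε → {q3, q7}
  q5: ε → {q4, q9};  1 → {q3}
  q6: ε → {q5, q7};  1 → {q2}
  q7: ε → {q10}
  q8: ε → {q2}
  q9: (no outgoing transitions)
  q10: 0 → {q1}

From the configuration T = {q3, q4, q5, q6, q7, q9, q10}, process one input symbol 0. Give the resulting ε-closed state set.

q10 on 0 → {q1}.
No 0-transition from q3, q4, q5, q6, q7, q9.
Union after reading 0: {q1}.
Now take the ε-closure:
From q1 via ε: add q2.
From q2 via ε: add q4, q7.
From q4 via ε: add q3.
From q7 via ε: add q10.
No new states can be added; the closed set is {q1, q2, q3, q4, q7, q10}.

{q1, q2, q3, q4, q7, q10}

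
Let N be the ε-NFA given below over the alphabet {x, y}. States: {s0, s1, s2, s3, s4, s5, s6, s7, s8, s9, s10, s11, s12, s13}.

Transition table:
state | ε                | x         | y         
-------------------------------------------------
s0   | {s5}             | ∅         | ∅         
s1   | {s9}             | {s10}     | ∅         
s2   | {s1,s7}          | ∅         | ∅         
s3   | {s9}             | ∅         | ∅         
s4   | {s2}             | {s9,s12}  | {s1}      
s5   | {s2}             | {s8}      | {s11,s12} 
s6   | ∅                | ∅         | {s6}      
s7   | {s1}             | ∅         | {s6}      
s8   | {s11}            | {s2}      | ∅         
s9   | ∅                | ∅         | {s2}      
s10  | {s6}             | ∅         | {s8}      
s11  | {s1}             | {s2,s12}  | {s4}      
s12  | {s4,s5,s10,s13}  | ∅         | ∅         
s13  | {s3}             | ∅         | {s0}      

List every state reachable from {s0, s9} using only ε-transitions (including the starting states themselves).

Start with {s0, s9}.
From s0 via ε: add s5.
From s5 via ε: add s2.
From s2 via ε: add s1, s7.
No new states can be added; the closed set is {s0, s1, s2, s5, s7, s9}.

{s0, s1, s2, s5, s7, s9}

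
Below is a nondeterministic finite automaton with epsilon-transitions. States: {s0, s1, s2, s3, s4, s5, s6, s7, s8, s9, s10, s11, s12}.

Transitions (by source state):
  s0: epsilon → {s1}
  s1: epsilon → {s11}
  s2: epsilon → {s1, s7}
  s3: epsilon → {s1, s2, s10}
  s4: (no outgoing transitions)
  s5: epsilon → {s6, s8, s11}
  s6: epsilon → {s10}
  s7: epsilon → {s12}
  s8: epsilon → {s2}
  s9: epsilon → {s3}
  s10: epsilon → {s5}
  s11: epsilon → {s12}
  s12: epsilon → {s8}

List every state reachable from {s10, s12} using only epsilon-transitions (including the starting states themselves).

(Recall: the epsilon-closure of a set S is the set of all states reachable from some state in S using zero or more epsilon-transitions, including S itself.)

{s1, s2, s5, s6, s7, s8, s10, s11, s12}

Start with {s10, s12}.
From s10 via epsilon: add s5.
From s12 via epsilon: add s8.
From s5 via epsilon: add s6, s11.
From s8 via epsilon: add s2.
From s2 via epsilon: add s1, s7.
No new states can be added; the closed set is {s1, s2, s5, s6, s7, s8, s10, s11, s12}.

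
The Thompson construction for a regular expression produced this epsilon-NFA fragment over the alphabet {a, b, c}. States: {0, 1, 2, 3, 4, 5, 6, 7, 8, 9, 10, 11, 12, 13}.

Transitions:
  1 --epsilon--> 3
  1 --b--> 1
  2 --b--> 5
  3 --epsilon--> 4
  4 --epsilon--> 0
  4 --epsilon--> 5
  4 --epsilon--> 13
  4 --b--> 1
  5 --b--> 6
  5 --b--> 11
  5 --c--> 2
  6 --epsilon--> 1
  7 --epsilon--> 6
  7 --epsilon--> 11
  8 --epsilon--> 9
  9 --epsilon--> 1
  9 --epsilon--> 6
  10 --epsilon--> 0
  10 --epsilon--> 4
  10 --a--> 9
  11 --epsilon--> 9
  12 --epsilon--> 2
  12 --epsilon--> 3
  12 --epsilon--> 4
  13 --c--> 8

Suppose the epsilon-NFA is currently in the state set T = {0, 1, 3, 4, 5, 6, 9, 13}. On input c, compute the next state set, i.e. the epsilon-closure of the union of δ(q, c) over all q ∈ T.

5 on c → {2}.
13 on c → {8}.
No c-transition from 0, 1, 3, 4, 6, 9.
Union after reading c: {2, 8}.
Now take the epsilon-closure:
From 8 via epsilon: add 9.
From 9 via epsilon: add 1, 6.
From 1 via epsilon: add 3.
From 3 via epsilon: add 4.
From 4 via epsilon: add 0, 5, 13.
No new states can be added; the closed set is {0, 1, 2, 3, 4, 5, 6, 8, 9, 13}.

{0, 1, 2, 3, 4, 5, 6, 8, 9, 13}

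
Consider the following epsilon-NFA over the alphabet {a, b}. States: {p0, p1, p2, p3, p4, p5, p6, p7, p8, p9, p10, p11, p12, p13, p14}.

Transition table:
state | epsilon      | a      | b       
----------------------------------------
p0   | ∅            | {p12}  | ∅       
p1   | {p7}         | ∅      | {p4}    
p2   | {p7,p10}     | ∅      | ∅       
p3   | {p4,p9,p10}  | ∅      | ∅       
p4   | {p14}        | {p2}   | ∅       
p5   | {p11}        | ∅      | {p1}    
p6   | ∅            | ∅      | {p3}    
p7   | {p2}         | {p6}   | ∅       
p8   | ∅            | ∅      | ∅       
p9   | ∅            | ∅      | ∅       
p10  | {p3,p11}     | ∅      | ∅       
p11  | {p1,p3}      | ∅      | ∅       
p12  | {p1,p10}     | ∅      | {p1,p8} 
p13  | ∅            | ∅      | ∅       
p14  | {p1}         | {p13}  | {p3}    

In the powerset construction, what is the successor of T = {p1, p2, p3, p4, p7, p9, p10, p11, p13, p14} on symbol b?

p1 on b → {p4}.
p14 on b → {p3}.
No b-transition from p2, p3, p4, p7, p9, p10, p11, p13.
Union after reading b: {p3, p4}.
Now take the epsilon-closure:
From p3 via epsilon: add p9, p10.
From p4 via epsilon: add p14.
From p10 via epsilon: add p11.
From p14 via epsilon: add p1.
From p1 via epsilon: add p7.
From p7 via epsilon: add p2.
No new states can be added; the closed set is {p1, p2, p3, p4, p7, p9, p10, p11, p14}.

{p1, p2, p3, p4, p7, p9, p10, p11, p14}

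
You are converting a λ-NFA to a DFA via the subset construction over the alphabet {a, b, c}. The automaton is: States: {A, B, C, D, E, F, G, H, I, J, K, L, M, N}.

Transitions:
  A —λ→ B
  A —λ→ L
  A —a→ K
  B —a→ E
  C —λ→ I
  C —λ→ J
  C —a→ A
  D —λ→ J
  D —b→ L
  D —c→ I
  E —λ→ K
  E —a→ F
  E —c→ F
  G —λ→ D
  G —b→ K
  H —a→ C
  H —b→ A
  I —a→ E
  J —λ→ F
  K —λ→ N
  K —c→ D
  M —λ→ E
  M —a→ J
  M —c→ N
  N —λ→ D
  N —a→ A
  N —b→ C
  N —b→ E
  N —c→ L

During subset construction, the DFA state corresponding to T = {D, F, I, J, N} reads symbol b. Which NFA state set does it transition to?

{C, D, E, F, I, J, K, L, N}

D on b → {L}.
N on b → {C, E}.
No b-transition from F, I, J.
Union after reading b: {C, E, L}.
Now take the λ-closure:
From C via λ: add I, J.
From E via λ: add K.
From J via λ: add F.
From K via λ: add N.
From N via λ: add D.
No new states can be added; the closed set is {C, D, E, F, I, J, K, L, N}.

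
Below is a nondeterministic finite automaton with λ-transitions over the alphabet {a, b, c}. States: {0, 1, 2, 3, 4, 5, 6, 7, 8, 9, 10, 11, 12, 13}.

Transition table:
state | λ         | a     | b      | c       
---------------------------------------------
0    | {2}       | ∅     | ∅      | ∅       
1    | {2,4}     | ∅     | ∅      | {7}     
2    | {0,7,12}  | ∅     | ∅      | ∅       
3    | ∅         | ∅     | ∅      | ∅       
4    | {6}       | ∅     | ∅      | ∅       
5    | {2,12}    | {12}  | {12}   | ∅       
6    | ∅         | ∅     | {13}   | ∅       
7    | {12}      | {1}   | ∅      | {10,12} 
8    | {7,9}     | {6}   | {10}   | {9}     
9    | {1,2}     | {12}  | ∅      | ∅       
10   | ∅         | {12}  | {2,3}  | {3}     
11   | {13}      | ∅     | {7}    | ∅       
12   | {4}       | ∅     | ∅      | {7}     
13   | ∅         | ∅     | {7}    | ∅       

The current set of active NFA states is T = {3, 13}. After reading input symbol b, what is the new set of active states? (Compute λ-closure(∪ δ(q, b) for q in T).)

13 on b → {7}.
No b-transition from 3.
Union after reading b: {7}.
Now take the λ-closure:
From 7 via λ: add 12.
From 12 via λ: add 4.
From 4 via λ: add 6.
No new states can be added; the closed set is {4, 6, 7, 12}.

{4, 6, 7, 12}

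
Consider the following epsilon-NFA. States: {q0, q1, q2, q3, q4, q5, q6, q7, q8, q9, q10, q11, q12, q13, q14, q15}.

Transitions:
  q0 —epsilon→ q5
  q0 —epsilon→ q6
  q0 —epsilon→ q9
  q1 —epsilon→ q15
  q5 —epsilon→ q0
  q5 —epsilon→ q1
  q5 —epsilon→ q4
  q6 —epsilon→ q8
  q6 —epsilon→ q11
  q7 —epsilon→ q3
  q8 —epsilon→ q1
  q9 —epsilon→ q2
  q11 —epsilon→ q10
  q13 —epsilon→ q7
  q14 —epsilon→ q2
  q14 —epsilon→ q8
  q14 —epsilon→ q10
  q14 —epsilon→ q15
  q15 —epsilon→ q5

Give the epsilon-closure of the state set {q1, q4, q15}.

Start with {q1, q4, q15}.
From q15 via epsilon: add q5.
From q5 via epsilon: add q0.
From q0 via epsilon: add q6, q9.
From q6 via epsilon: add q8, q11.
From q9 via epsilon: add q2.
From q11 via epsilon: add q10.
No new states can be added; the closed set is {q0, q1, q2, q4, q5, q6, q8, q9, q10, q11, q15}.

{q0, q1, q2, q4, q5, q6, q8, q9, q10, q11, q15}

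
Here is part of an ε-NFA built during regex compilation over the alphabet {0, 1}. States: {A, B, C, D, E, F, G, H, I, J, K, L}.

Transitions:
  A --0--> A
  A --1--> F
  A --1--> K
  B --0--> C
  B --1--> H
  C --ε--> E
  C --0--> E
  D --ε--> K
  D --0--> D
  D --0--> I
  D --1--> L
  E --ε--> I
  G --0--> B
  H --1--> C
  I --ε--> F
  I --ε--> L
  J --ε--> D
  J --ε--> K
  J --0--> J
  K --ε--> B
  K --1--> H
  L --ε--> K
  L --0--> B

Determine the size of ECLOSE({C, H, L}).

Start with {C, H, L}.
From C via ε: add E.
From L via ε: add K.
From E via ε: add I.
From K via ε: add B.
From I via ε: add F.
ε-closure = {B, C, E, F, H, I, K, L}, which has 8 states.

8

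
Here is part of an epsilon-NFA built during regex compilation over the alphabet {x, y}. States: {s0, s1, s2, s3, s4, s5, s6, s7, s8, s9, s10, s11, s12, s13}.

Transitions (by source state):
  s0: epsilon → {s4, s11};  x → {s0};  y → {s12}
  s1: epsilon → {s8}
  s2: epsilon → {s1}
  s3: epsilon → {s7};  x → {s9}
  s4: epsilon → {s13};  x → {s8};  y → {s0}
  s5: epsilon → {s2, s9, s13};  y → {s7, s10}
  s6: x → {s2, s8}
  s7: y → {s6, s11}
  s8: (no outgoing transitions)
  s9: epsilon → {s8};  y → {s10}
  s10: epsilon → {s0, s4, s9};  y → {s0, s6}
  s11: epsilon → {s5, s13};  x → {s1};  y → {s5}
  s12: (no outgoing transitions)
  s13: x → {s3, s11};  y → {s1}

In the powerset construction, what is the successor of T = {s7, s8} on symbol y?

{s1, s2, s5, s6, s8, s9, s11, s13}

s7 on y → {s6, s11}.
No y-transition from s8.
Union after reading y: {s6, s11}.
Now take the epsilon-closure:
From s11 via epsilon: add s5, s13.
From s5 via epsilon: add s2, s9.
From s2 via epsilon: add s1.
From s9 via epsilon: add s8.
No new states can be added; the closed set is {s1, s2, s5, s6, s8, s9, s11, s13}.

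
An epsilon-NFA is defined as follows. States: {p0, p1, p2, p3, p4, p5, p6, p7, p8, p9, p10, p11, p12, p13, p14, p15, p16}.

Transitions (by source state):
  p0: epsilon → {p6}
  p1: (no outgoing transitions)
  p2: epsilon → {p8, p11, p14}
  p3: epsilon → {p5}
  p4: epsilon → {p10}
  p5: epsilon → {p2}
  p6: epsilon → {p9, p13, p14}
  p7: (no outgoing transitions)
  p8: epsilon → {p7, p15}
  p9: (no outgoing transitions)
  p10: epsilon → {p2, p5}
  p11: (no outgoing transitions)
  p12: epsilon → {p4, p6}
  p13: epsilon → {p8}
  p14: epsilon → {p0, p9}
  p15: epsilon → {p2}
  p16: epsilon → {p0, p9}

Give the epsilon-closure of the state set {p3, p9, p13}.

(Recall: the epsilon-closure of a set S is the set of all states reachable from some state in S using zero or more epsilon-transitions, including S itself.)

{p0, p2, p3, p5, p6, p7, p8, p9, p11, p13, p14, p15}

Start with {p3, p9, p13}.
From p3 via epsilon: add p5.
From p13 via epsilon: add p8.
From p5 via epsilon: add p2.
From p8 via epsilon: add p7, p15.
From p2 via epsilon: add p11, p14.
From p14 via epsilon: add p0.
From p0 via epsilon: add p6.
No new states can be added; the closed set is {p0, p2, p3, p5, p6, p7, p8, p9, p11, p13, p14, p15}.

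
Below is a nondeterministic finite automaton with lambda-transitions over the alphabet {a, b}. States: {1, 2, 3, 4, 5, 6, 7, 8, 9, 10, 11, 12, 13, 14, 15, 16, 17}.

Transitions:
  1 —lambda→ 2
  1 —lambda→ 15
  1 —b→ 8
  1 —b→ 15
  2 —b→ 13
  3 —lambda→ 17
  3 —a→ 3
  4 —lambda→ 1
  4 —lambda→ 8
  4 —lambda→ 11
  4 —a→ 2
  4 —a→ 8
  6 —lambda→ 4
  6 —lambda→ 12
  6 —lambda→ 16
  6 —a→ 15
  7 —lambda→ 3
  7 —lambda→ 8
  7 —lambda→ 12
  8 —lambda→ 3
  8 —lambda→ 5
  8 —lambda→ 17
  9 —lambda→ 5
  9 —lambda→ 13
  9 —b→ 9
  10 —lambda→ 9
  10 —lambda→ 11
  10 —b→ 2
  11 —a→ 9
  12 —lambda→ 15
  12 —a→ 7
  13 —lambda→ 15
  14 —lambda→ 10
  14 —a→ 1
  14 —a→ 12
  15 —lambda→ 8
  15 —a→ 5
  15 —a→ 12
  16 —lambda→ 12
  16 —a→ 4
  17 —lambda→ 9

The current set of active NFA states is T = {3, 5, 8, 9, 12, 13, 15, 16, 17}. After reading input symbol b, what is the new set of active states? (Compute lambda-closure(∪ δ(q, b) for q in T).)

{3, 5, 8, 9, 13, 15, 17}

9 on b → {9}.
No b-transition from 3, 5, 8, 12, 13, 15, 16, 17.
Union after reading b: {9}.
Now take the lambda-closure:
From 9 via lambda: add 5, 13.
From 13 via lambda: add 15.
From 15 via lambda: add 8.
From 8 via lambda: add 3, 17.
No new states can be added; the closed set is {3, 5, 8, 9, 13, 15, 17}.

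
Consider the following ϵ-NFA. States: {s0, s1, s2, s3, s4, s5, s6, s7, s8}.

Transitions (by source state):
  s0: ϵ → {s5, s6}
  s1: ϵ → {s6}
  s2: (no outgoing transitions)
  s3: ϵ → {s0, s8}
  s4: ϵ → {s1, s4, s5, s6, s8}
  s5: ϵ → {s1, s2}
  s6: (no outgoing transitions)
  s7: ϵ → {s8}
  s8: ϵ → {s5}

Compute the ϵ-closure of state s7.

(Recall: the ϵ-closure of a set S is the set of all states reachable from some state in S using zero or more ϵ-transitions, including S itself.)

{s1, s2, s5, s6, s7, s8}

Start with {s7}.
From s7 via ϵ: add s8.
From s8 via ϵ: add s5.
From s5 via ϵ: add s1, s2.
From s1 via ϵ: add s6.
No new states can be added; the closed set is {s1, s2, s5, s6, s7, s8}.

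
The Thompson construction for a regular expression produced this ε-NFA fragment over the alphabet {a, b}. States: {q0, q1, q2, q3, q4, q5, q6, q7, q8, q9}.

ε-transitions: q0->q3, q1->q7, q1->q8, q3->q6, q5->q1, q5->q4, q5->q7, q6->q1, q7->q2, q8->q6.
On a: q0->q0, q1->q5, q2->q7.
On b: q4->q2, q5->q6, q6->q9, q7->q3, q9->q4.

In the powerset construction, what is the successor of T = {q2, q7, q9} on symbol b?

{q1, q2, q3, q4, q6, q7, q8}

q7 on b → {q3}.
q9 on b → {q4}.
No b-transition from q2.
Union after reading b: {q3, q4}.
Now take the ε-closure:
From q3 via ε: add q6.
From q6 via ε: add q1.
From q1 via ε: add q7, q8.
From q7 via ε: add q2.
No new states can be added; the closed set is {q1, q2, q3, q4, q6, q7, q8}.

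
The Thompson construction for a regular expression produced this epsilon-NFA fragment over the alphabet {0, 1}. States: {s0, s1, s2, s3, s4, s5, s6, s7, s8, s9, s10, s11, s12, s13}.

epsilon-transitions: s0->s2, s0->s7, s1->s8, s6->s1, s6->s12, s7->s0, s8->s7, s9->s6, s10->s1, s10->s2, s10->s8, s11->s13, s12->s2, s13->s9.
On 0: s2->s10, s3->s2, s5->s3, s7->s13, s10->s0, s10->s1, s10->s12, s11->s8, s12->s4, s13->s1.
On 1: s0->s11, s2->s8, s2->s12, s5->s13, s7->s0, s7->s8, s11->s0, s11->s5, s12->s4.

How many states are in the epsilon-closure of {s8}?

Start with {s8}.
From s8 via epsilon: add s7.
From s7 via epsilon: add s0.
From s0 via epsilon: add s2.
epsilon-closure = {s0, s2, s7, s8}, which has 4 states.

4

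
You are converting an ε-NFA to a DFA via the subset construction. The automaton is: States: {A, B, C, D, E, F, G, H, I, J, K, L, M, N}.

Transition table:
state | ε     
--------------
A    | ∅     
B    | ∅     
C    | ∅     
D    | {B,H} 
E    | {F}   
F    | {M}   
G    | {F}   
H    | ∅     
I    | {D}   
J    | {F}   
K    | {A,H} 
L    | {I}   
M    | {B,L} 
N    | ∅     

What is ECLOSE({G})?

{B, D, F, G, H, I, L, M}

Start with {G}.
From G via ε: add F.
From F via ε: add M.
From M via ε: add B, L.
From L via ε: add I.
From I via ε: add D.
From D via ε: add H.
No new states can be added; the closed set is {B, D, F, G, H, I, L, M}.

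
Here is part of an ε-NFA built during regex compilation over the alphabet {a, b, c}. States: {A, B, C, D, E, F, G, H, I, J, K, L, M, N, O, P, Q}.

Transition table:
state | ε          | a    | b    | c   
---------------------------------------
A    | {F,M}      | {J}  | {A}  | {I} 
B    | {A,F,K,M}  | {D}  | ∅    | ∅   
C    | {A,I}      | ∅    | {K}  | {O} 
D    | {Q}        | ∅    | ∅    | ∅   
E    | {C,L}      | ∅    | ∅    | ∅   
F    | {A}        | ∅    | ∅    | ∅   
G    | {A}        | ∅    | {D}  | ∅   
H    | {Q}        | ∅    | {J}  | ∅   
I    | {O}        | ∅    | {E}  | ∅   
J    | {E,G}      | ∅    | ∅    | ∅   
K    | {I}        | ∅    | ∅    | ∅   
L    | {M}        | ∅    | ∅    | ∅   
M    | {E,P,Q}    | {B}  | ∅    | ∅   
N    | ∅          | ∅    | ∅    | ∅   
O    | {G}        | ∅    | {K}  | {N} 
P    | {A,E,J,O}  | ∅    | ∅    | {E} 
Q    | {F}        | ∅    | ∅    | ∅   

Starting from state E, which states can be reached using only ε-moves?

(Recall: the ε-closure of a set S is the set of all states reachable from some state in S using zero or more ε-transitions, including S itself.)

{A, C, E, F, G, I, J, L, M, O, P, Q}

Start with {E}.
From E via ε: add C, L.
From C via ε: add A, I.
From L via ε: add M.
From A via ε: add F.
From I via ε: add O.
From M via ε: add P, Q.
From O via ε: add G.
From P via ε: add J.
No new states can be added; the closed set is {A, C, E, F, G, I, J, L, M, O, P, Q}.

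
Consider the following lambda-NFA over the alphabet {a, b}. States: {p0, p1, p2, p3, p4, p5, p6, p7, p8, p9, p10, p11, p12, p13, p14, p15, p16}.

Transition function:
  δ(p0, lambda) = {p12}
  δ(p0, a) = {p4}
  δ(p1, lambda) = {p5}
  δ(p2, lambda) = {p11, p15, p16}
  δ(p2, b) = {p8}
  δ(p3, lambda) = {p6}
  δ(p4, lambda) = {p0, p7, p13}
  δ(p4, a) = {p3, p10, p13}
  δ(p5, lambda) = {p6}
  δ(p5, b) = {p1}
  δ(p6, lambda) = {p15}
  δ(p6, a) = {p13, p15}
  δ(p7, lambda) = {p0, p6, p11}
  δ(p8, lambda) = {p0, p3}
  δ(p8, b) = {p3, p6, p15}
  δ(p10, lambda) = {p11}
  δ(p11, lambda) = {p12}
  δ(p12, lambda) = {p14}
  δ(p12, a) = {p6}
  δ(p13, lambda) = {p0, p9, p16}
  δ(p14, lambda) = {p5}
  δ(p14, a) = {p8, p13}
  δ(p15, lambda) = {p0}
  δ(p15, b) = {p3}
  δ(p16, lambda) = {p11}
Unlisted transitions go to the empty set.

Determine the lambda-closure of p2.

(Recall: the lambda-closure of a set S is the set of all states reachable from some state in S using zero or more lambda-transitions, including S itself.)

{p0, p2, p5, p6, p11, p12, p14, p15, p16}

Start with {p2}.
From p2 via lambda: add p11, p15, p16.
From p11 via lambda: add p12.
From p15 via lambda: add p0.
From p12 via lambda: add p14.
From p14 via lambda: add p5.
From p5 via lambda: add p6.
No new states can be added; the closed set is {p0, p2, p5, p6, p11, p12, p14, p15, p16}.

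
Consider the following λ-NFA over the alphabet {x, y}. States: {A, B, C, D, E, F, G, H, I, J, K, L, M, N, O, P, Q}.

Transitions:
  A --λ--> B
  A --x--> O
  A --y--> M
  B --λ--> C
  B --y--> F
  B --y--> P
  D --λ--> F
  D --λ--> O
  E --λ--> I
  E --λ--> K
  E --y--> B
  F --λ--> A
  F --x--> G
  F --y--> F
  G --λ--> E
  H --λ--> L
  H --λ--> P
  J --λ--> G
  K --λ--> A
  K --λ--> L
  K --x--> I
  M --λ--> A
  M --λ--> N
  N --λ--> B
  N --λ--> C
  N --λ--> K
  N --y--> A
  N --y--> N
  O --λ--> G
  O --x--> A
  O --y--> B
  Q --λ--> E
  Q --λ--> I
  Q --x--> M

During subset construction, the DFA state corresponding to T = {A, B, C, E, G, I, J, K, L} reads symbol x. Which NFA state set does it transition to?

{A, B, C, E, G, I, K, L, O}

A on x → {O}.
K on x → {I}.
No x-transition from B, C, E, G, I, J, L.
Union after reading x: {I, O}.
Now take the λ-closure:
From O via λ: add G.
From G via λ: add E.
From E via λ: add K.
From K via λ: add A, L.
From A via λ: add B.
From B via λ: add C.
No new states can be added; the closed set is {A, B, C, E, G, I, K, L, O}.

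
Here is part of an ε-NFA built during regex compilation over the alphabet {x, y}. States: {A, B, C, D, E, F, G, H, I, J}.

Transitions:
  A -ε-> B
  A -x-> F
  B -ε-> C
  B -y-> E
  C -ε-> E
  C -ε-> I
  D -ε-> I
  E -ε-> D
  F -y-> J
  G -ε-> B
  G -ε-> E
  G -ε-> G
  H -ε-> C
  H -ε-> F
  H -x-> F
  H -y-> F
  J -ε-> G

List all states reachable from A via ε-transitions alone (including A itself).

{A, B, C, D, E, I}

Start with {A}.
From A via ε: add B.
From B via ε: add C.
From C via ε: add E, I.
From E via ε: add D.
No new states can be added; the closed set is {A, B, C, D, E, I}.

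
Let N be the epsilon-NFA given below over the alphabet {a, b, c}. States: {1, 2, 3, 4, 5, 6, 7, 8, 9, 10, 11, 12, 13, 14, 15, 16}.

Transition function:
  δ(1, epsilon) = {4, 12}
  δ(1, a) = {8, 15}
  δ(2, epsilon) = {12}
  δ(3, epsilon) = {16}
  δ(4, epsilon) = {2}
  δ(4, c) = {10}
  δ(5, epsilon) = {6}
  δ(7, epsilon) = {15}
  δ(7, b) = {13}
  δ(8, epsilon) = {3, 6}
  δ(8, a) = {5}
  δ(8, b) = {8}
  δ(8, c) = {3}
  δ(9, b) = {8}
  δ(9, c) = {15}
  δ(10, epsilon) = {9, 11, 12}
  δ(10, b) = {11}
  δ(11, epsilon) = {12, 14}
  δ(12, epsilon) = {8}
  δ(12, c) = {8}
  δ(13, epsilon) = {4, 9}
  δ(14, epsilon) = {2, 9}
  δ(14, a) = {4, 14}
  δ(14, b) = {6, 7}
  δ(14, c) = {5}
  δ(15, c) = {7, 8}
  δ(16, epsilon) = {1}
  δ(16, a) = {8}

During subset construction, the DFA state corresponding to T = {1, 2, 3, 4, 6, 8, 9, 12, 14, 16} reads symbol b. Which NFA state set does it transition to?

8 on b → {8}.
9 on b → {8}.
14 on b → {6, 7}.
No b-transition from 1, 2, 3, 4, 6, 12, 16.
Union after reading b: {6, 7, 8}.
Now take the epsilon-closure:
From 7 via epsilon: add 15.
From 8 via epsilon: add 3.
From 3 via epsilon: add 16.
From 16 via epsilon: add 1.
From 1 via epsilon: add 4, 12.
From 4 via epsilon: add 2.
No new states can be added; the closed set is {1, 2, 3, 4, 6, 7, 8, 12, 15, 16}.

{1, 2, 3, 4, 6, 7, 8, 12, 15, 16}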